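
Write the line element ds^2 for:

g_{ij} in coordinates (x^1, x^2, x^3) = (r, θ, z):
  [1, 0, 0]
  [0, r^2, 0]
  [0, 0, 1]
ds^2 = g_{ij} dx^i dx^j; only the non-zero components contribute.
ds^2 = dr^2 + r^2 dθ^2 + dz^2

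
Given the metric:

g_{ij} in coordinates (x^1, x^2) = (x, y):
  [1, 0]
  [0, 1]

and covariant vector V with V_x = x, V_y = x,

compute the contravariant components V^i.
Inverse metric (diagonal): g^{xx} = 1, g^{yy} = 1
V^i = g^{ij} V_j:
V^x = (1)(x) + (0)(x) = x
V^y = (0)(x) + (1)(x) = x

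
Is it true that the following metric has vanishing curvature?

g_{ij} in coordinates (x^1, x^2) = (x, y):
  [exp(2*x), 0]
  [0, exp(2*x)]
Non-zero Christoffel symbols:
Γ^x_{x x} = 1
Γ^x_{y y} = -1
Γ^y_{x y} = 1
Ricci tensor: R_{xx} = 0, R_{xy} = 0, R_{yy} = 0
All R_{ij} vanish; in 2 dimensions the Riemann tensor is fully determined by the Ricci tensor, so R^i_{jkl} = 0: the metric is flat (curvilinear coordinates on flat space).
Yes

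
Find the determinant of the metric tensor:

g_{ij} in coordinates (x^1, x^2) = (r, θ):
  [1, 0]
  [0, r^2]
For a 2×2 metric: det(g) = g_{11}·g_{22} - g_{12}·g_{21}
= (1)·(r^2) - (0)·(0)
= r^2 - 0
det(g) = r^2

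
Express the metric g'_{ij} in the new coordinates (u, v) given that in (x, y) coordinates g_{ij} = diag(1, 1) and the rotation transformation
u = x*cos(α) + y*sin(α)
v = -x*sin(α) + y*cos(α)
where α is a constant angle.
Invert the transformation: x = u*cos(α) - v*sin(α), y = u*sin(α) + v*cos(α)
g'_{ij} = (∂x^k/∂x'^i)(∂x^l/∂x'^j) g_{kl}; with g_{kl} = δ_{kl} this is Σ_k (∂x^k/∂x'^i)(∂x^k/∂x'^j).
Jacobian: ∂x/∂u = cos(α), ∂x/∂v = -sin(α), ∂y/∂u = sin(α), ∂y/∂v = cos(α)
g'_{uu} = (cos(α))(cos(α)) + (sin(α))(sin(α)) = 1
g'_{uv} = (cos(α))(-sin(α)) + (sin(α))(cos(α)) = 0
g'_{vv} = (-sin(α))(-sin(α)) + (cos(α))(cos(α)) = 1
g'_{ij} = diag(1, 1)
The Euclidean metric is invariant under rotations.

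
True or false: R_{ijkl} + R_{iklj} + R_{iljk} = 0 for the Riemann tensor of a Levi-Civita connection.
This is the first (algebraic) Bianchi identity.
True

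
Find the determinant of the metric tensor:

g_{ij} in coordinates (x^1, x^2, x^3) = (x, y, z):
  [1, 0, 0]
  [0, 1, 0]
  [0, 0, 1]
Diagonal metric: det(g) = g_{11}·g_{22}·g_{33}
= (1)·(1)·(1)
det(g) = 1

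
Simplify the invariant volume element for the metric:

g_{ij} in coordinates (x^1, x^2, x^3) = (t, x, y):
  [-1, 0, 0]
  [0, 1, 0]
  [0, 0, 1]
det(g) = -1
√|det(g)| = 1
Volume element: dV = 1 dt dx dy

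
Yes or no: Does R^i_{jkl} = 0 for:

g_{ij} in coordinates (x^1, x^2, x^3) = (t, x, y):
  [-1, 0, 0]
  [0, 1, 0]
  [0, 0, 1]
All metric components are constant, so every Christoffel symbol vanishes and R^i_{jkl} = 0.
Yes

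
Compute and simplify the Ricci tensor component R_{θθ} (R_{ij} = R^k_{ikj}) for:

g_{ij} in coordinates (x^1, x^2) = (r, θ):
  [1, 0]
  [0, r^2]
Non-zero Christoffel symbols (Γ^k_{ij} = Γ^k_{ji}):
Γ^r_{θ θ} = -r
Γ^θ_{r θ} = 1/r
R^r_{θ r θ} = ∂_r Γ^r_{θ θ} - ∂_θ Γ^r_{θ r} + Γ^r_{r m} Γ^m_{θ θ} - Γ^r_{θ m} Γ^m_{θ r}
  = (-1) - (0) + (0) - (-1) = 0
R^θ_{θ θ θ} = 0 (a repeated index in an antisymmetric pair)
R_{θθ} = R^r_{θ r θ} + R^θ_{θ θ θ} = (0) + (0) = 0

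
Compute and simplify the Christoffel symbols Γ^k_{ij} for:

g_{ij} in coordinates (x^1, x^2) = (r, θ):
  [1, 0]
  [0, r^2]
Using Γ^k_{ij} = (1/2) g^{km} (∂_i g_{mj} + ∂_j g_{mi} - ∂_m g_{ij}); the metric is diagonal, so only the m = k term contributes.
Non-zero symbols (using the symmetry Γ^k_{ij} = Γ^k_{ji}):
Γ^r_{θ θ} = (1/2) g^{rr} (∂_θ g_{rθ} + ∂_θ g_{rθ} - ∂_r g_{θθ}) = (1/2)(1)((0) + (0) - (2*r)) = -r
Γ^θ_{r θ} = (1/2) g^{θθ} (∂_r g_{θθ} + ∂_θ g_{θr} - ∂_θ g_{rθ}) = (1/2)(1/r^2)((2*r) + (0) - (0)) = 1/r
All other Christoffel symbols are zero.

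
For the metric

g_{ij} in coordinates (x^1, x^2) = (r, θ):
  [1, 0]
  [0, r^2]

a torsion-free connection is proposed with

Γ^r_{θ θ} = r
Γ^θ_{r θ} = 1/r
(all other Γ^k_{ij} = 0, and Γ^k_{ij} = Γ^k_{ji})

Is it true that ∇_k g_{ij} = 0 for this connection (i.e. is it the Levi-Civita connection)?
Using ∇_k g_{ij} = ∂_k g_{ij} - Γ^m_{ki} g_{mj} - Γ^m_{kj} g_{im}:
∇_θ g_{rθ} = (0) - (r) - (r) = -2*r ≠ 0
So the connection is not metric compatible (it is not the Levi-Civita connection).
No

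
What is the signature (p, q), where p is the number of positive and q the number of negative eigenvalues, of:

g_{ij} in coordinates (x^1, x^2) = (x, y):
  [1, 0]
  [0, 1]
The metric is diagonal, so its eigenvalues are the diagonal entries: 1, 1 (at a generic point, where coordinate-dependent entries are positive).
2 positive, 0 negative.
(2, 0) - Riemannian (positive definite)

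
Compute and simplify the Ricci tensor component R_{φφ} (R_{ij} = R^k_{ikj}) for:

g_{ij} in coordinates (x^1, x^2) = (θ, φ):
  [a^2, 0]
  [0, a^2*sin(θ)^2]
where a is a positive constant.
Non-zero Christoffel symbols (Γ^k_{ij} = Γ^k_{ji}):
Γ^θ_{φ φ} = -sin(2*θ)/2
Γ^φ_{θ φ} = 1/tan(θ)
R^θ_{φ θ φ} = ∂_θ Γ^θ_{φ φ} - ∂_φ Γ^θ_{φ θ} + Γ^θ_{θ m} Γ^m_{φ φ} - Γ^θ_{φ m} Γ^m_{φ θ}
  = (-cos(2*θ)) - (0) + (0) - (-cos(θ)^2) = sin(θ)^2
R^φ_{φ φ φ} = 0 (a repeated index in an antisymmetric pair)
R_{φφ} = R^θ_{φ θ φ} + R^φ_{φ φ φ} = (sin(θ)^2) + (0) = sin(θ)^2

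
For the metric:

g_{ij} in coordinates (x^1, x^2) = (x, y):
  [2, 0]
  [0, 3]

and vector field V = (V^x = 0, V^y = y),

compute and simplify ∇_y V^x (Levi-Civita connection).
All Christoffel symbols are zero.
∇_y V^x = ∂_y V^x + Γ^x_{y j} V^j
  = (0) + (0)(0) + (0)(y)
  = 0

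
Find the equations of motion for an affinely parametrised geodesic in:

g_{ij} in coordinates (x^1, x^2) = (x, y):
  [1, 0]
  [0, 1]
Geodesic equation: d^2x^k/dλ^2 + Γ^k_{ij} (dx^i/dλ)(dx^j/dλ) = 0.
All Christoffel symbols vanish, so the geodesics are straight lines:
d^2x/dλ^2 = 0
d^2y/dλ^2 = 0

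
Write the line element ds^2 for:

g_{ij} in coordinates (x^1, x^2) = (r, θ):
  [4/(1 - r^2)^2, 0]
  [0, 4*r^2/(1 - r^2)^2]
ds^2 = g_{ij} dx^i dx^j; only the non-zero components contribute.
ds^2 = (4/(1 - r^2)^2) dr^2 + (4*r^2/(1 - r^2)^2) dθ^2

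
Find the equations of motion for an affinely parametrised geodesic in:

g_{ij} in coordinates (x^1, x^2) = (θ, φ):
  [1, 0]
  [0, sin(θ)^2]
Geodesic equation: d^2x^k/dλ^2 + Γ^k_{ij} (dx^i/dλ)(dx^j/dλ) = 0.
Non-zero Christoffel symbols:
Γ^θ_{φ φ} = -sin(2*θ)/2
Γ^φ_{θ φ} = 1/tan(θ)
Substituting (the symmetric pair Γ^k_{ij}, Γ^k_{ji} combines into a factor 2):
d^2θ/dλ^2 - (sin(2*θ)/2) (dφ/dλ)^2 = 0
d^2φ/dλ^2 + (2/tan(θ)) (dθ/dλ)(dφ/dλ) = 0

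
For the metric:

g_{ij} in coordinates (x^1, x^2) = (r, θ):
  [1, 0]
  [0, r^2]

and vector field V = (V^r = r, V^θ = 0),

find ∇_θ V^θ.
Non-zero Christoffel symbols:
Γ^r_{θ θ} = -r
Γ^θ_{r θ} = 1/r
∇_θ V^θ = ∂_θ V^θ + Γ^θ_{θ j} V^j
  = (0) + (1/r)(r) + (0)(0)
  = 1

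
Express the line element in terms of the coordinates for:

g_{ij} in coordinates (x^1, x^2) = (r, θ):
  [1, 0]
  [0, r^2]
ds^2 = g_{ij} dx^i dx^j; only the non-zero components contribute.
ds^2 = dr^2 + r^2 dθ^2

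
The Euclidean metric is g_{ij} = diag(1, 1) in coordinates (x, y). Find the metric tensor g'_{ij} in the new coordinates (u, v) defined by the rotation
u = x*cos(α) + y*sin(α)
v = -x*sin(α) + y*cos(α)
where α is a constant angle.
Invert the transformation: x = u*cos(α) - v*sin(α), y = u*sin(α) + v*cos(α)
g'_{ij} = (∂x^k/∂x'^i)(∂x^l/∂x'^j) g_{kl}; with g_{kl} = δ_{kl} this is Σ_k (∂x^k/∂x'^i)(∂x^k/∂x'^j).
Jacobian: ∂x/∂u = cos(α), ∂x/∂v = -sin(α), ∂y/∂u = sin(α), ∂y/∂v = cos(α)
g'_{uu} = (cos(α))(cos(α)) + (sin(α))(sin(α)) = 1
g'_{uv} = (cos(α))(-sin(α)) + (sin(α))(cos(α)) = 0
g'_{vv} = (-sin(α))(-sin(α)) + (cos(α))(cos(α)) = 1
g'_{ij} = diag(1, 1)
The Euclidean metric is invariant under rotations.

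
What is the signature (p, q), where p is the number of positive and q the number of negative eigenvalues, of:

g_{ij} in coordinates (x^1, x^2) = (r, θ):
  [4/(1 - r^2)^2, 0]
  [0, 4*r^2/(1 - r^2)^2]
The metric is diagonal, so its eigenvalues are the diagonal entries: 4/(1 - r^2)^2, 4*r^2/(1 - r^2)^2 (at a generic point, where coordinate-dependent entries are positive).
2 positive, 0 negative.
(2, 0) - Riemannian (positive definite)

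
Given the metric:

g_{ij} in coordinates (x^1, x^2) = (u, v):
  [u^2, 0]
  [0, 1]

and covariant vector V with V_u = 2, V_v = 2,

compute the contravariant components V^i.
Inverse metric (diagonal): g^{uu} = 1/u^2, g^{vv} = 1
V^i = g^{ij} V_j:
V^u = (1/u^2)(2) + (0)(2) = 2/u^2
V^v = (0)(2) + (1)(2) = 2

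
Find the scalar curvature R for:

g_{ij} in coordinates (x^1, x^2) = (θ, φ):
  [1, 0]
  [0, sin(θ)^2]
Non-zero Christoffel symbols (Γ^k_{ij} = Γ^k_{ji}):
Γ^θ_{φ φ} = -sin(2*θ)/2
Γ^φ_{θ φ} = 1/tan(θ)
Ricci tensor (R_{ij} = R^k_{ikj}): R_{θθ} = 1, R_{θφ} = 0, R_{φφ} = sin(θ)^2
Inverse metric: g^{θθ} = 1, g^{φφ} = 1/sin(θ)^2
R = g^{ij} R_{ij} = (1)(1) + (1/sin(θ)^2)(sin(θ)^2) = 2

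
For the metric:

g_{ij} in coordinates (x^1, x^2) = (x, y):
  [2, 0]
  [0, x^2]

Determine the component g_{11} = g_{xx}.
With x^1 = x, x^2 = y, g_{11} = g_{xx} is the row-1, column-1 entry of the matrix.
g_{11} = 2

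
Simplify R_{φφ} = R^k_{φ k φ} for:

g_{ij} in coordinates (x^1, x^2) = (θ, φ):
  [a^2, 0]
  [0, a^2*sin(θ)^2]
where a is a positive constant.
Non-zero Christoffel symbols (Γ^k_{ij} = Γ^k_{ji}):
Γ^θ_{φ φ} = -sin(2*θ)/2
Γ^φ_{θ φ} = 1/tan(θ)
R^θ_{φ θ φ} = ∂_θ Γ^θ_{φ φ} - ∂_φ Γ^θ_{φ θ} + Γ^θ_{θ m} Γ^m_{φ φ} - Γ^θ_{φ m} Γ^m_{φ θ}
  = (-cos(2*θ)) - (0) + (0) - (-cos(θ)^2) = sin(θ)^2
R^φ_{φ φ φ} = 0 (a repeated index in an antisymmetric pair)
R_{φφ} = R^θ_{φ θ φ} + R^φ_{φ φ φ} = (sin(θ)^2) + (0) = sin(θ)^2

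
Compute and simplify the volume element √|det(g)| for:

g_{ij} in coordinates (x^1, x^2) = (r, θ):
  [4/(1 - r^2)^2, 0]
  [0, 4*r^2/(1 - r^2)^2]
det(g) = 16*r^2/(1 - r^2)^4
√|det(g)| = 4*r/(r^2 - 1)^2
Volume element: dV = 4*r/(r^2 - 1)^2 dr dθ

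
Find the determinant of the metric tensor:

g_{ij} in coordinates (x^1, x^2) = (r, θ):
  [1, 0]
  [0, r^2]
For a 2×2 metric: det(g) = g_{11}·g_{22} - g_{12}·g_{21}
= (1)·(r^2) - (0)·(0)
= r^2 - 0
det(g) = r^2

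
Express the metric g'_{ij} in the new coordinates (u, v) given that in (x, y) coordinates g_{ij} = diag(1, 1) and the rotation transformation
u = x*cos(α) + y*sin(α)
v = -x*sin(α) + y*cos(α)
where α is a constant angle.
Invert the transformation: x = u*cos(α) - v*sin(α), y = u*sin(α) + v*cos(α)
g'_{ij} = (∂x^k/∂x'^i)(∂x^l/∂x'^j) g_{kl}; with g_{kl} = δ_{kl} this is Σ_k (∂x^k/∂x'^i)(∂x^k/∂x'^j).
Jacobian: ∂x/∂u = cos(α), ∂x/∂v = -sin(α), ∂y/∂u = sin(α), ∂y/∂v = cos(α)
g'_{uu} = (cos(α))(cos(α)) + (sin(α))(sin(α)) = 1
g'_{uv} = (cos(α))(-sin(α)) + (sin(α))(cos(α)) = 0
g'_{vv} = (-sin(α))(-sin(α)) + (cos(α))(cos(α)) = 1
g'_{ij} = diag(1, 1)
The Euclidean metric is invariant under rotations.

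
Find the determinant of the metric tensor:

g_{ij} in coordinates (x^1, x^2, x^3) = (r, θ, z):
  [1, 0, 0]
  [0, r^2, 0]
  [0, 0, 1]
Diagonal metric: det(g) = g_{11}·g_{22}·g_{33}
= (1)·(r^2)·(1)
det(g) = r^2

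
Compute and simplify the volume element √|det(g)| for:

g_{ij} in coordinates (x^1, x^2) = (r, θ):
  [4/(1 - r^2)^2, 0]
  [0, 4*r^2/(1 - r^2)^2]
det(g) = 16*r^2/(1 - r^2)^4
√|det(g)| = 4*r/(r^2 - 1)^2
Volume element: dV = 4*r/(r^2 - 1)^2 dr dθ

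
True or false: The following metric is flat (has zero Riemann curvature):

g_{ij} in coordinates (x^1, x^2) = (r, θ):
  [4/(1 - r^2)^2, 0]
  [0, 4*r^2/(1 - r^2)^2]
Non-zero Christoffel symbols:
Γ^r_{r r} = 2*r/(1 - r^2)
Γ^r_{θ θ} = (r^3 + r)/(r^2 - 1)
Γ^θ_{r θ} = (-r^2 - 1)/(r^3 - r)
Ricci tensor: R_{rr} = -4/(r^2 - 1)^2, R_{rθ} = 0, R_{θθ} = -4*r^2/(r^2 - 1)^2
The Ricci tensor is non-zero, so the Riemann tensor is non-zero: not flat.
False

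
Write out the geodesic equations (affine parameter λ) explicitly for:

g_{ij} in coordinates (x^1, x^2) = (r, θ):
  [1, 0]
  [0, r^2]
Geodesic equation: d^2x^k/dλ^2 + Γ^k_{ij} (dx^i/dλ)(dx^j/dλ) = 0.
Non-zero Christoffel symbols:
Γ^r_{θ θ} = -r
Γ^θ_{r θ} = 1/r
Substituting (the symmetric pair Γ^k_{ij}, Γ^k_{ji} combines into a factor 2):
d^2r/dλ^2 - r (dθ/dλ)^2 = 0
d^2θ/dλ^2 + (2/r) (dr/dλ)(dθ/dλ) = 0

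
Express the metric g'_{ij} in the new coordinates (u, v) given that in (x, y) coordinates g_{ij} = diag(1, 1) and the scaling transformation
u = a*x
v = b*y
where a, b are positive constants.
Invert the transformation: x = u/a, y = v/b
g'_{ij} = (∂x^k/∂x'^i)(∂x^l/∂x'^j) g_{kl}; with g_{kl} = δ_{kl} this is Σ_k (∂x^k/∂x'^i)(∂x^k/∂x'^j).
Jacobian: ∂x/∂u = 1/a, ∂x/∂v = 0, ∂y/∂u = 0, ∂y/∂v = 1/b
g'_{uu} = (1/a)(1/a) + (0)(0) = 1/a^2
g'_{uv} = (1/a)(0) + (0)(1/b) = 0
g'_{vv} = (0)(0) + (1/b)(1/b) = 1/b^2
g'_{ij} = diag(1/a^2, 1/b^2)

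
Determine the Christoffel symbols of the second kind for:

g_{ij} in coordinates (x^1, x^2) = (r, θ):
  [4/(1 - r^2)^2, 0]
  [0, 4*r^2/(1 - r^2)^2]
Using Γ^k_{ij} = (1/2) g^{km} (∂_i g_{mj} + ∂_j g_{mi} - ∂_m g_{ij}); the metric is diagonal, so only the m = k term contributes.
Non-zero symbols (using the symmetry Γ^k_{ij} = Γ^k_{ji}):
Γ^r_{r r} = (1/2) g^{rr} (∂_r g_{rr} + ∂_r g_{rr} - ∂_r g_{rr}) = (1/2)((1 - r^2)^2/4)((16*r/(1 - r^2)^3) + (16*r/(1 - r^2)^3) - (16*r/(1 - r^2)^3)) = 2*r/(1 - r^2)
Γ^r_{θ θ} = (1/2) g^{rr} (∂_θ g_{rθ} + ∂_θ g_{rθ} - ∂_r g_{θθ}) = (1/2)((1 - r^2)^2/4)((0) + (0) - (-8*(r^3 + r)/(r^2 - 1)^3)) = (r^3 + r)/(r^2 - 1)
Γ^θ_{r θ} = (1/2) g^{θθ} (∂_r g_{θθ} + ∂_θ g_{θr} - ∂_θ g_{rθ}) = (1/2)((1 - r^2)^2/(4*r^2))((-8*(r^3 + r)/(r^2 - 1)^3) + (0) - (0)) = (-r^2 - 1)/(r^3 - r)
All other Christoffel symbols are zero.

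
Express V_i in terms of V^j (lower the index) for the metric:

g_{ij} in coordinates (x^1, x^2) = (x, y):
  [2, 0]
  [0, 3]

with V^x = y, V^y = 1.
V_i = g_{ij} V^j:
V_x = (2)(y) + (0)(1) = 2*y
V_y = (0)(y) + (3)(1) = 3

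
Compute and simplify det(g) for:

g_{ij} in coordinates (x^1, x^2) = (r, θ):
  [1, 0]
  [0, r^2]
For a 2×2 metric: det(g) = g_{11}·g_{22} - g_{12}·g_{21}
= (1)·(r^2) - (0)·(0)
= r^2 - 0
det(g) = r^2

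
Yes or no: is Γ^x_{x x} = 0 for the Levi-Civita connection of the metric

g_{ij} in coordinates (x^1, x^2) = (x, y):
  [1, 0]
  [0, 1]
Γ^x_{x x} = (1/2) g^{xx} (∂_x g_{xx} + ∂_x g_{xx} - ∂_x g_{xx}) = (1/2)(1)((0) + (0) - (0)) = 0
This equals the proposed value 0.
Yes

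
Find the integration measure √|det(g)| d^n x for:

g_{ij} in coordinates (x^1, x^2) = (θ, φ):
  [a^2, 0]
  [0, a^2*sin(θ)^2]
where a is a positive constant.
det(g) = a^4*sin(θ)^2
√|det(g)| = a^2*sin(θ) (taking 0 < θ < π so that |sin(θ)| = sin(θ))
Volume element: dV = a^2*sin(θ) dθ dφ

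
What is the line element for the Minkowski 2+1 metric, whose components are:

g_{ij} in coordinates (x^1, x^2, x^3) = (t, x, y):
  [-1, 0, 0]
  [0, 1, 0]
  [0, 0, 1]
ds^2 = g_{ij} dx^i dx^j; only the non-zero components contribute.
ds^2 = -dt^2 + dx^2 + dy^2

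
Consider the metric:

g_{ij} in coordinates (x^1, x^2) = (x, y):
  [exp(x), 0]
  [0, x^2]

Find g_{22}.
With x^1 = x, x^2 = y, g_{22} = g_{yy} is the row-2, column-2 entry of the matrix.
g_{22} = x^2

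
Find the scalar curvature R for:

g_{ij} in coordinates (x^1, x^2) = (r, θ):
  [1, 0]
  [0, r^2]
Non-zero Christoffel symbols (Γ^k_{ij} = Γ^k_{ji}):
Γ^r_{θ θ} = -r
Γ^θ_{r θ} = 1/r
Ricci tensor (R_{ij} = R^k_{ikj}): R_{rr} = 0, R_{rθ} = 0, R_{θθ} = 0
Inverse metric: g^{rr} = 1, g^{θθ} = 1/r^2
R = g^{ij} R_{ij} = (1)(0) + (1/r^2)(0) = 0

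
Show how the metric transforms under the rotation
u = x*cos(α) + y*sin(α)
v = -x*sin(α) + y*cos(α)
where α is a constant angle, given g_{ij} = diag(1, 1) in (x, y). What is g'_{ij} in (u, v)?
Invert the transformation: x = u*cos(α) - v*sin(α), y = u*sin(α) + v*cos(α)
g'_{ij} = (∂x^k/∂x'^i)(∂x^l/∂x'^j) g_{kl}; with g_{kl} = δ_{kl} this is Σ_k (∂x^k/∂x'^i)(∂x^k/∂x'^j).
Jacobian: ∂x/∂u = cos(α), ∂x/∂v = -sin(α), ∂y/∂u = sin(α), ∂y/∂v = cos(α)
g'_{uu} = (cos(α))(cos(α)) + (sin(α))(sin(α)) = 1
g'_{uv} = (cos(α))(-sin(α)) + (sin(α))(cos(α)) = 0
g'_{vv} = (-sin(α))(-sin(α)) + (cos(α))(cos(α)) = 1
g'_{ij} = diag(1, 1)
The Euclidean metric is invariant under rotations.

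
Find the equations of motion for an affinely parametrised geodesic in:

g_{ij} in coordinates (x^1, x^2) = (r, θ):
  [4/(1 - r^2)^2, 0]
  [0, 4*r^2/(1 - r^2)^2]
Geodesic equation: d^2x^k/dλ^2 + Γ^k_{ij} (dx^i/dλ)(dx^j/dλ) = 0.
Non-zero Christoffel symbols:
Γ^r_{r r} = 2*r/(1 - r^2)
Γ^r_{θ θ} = (r^3 + r)/(r^2 - 1)
Γ^θ_{r θ} = (-r^2 - 1)/(r^3 - r)
Substituting (the symmetric pair Γ^k_{ij}, Γ^k_{ji} combines into a factor 2):
d^2r/dλ^2 + (2*r/(1 - r^2)) (dr/dλ)^2 + ((r^3 + r)/(r^2 - 1)) (dθ/dλ)^2 = 0
d^2θ/dλ^2 + ((-2*r^2 - 2)/(r^3 - r)) (dr/dλ)(dθ/dλ) = 0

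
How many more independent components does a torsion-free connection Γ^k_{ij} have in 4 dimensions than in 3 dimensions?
Independent components in n dimensions: n × n(n+1)/2 = n^2(n+1)/2.
4D: 4 × 10 = 40
3D: 3 × 6 = 18
Difference = 40 - 18 = 22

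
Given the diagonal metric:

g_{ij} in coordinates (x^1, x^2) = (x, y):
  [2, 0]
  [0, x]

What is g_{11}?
With x^1 = x, x^2 = y, g_{11} = g_{xx} is the row-1, column-1 entry of the matrix.
g_{11} = 2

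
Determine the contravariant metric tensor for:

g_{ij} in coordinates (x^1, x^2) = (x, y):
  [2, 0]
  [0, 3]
The metric is diagonal, so g^{ij} is diagonal with entries 1/g_{ii}: diag(1/2, 1/3).
g^{ij}:
  [1/2, 0]
  [0, 1/3]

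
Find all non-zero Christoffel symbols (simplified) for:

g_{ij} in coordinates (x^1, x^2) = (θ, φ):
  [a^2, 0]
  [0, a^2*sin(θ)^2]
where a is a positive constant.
Using Γ^k_{ij} = (1/2) g^{km} (∂_i g_{mj} + ∂_j g_{mi} - ∂_m g_{ij}); the metric is diagonal, so only the m = k term contributes.
Non-zero symbols (using the symmetry Γ^k_{ij} = Γ^k_{ji}):
Γ^θ_{φ φ} = (1/2) g^{θθ} (∂_φ g_{θφ} + ∂_φ g_{θφ} - ∂_θ g_{φφ}) = (1/2)(1/a^2)((0) + (0) - (a^2*sin(2*θ))) = -sin(2*θ)/2
Γ^φ_{θ φ} = (1/2) g^{φφ} (∂_θ g_{φφ} + ∂_φ g_{φθ} - ∂_φ g_{θφ}) = (1/2)(1/(a^2*sin(θ)^2))((a^2*sin(2*θ)) + (0) - (0)) = 1/tan(θ)
All other Christoffel symbols are zero.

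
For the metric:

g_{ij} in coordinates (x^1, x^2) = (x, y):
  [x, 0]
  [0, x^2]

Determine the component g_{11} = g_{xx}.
With x^1 = x, x^2 = y, g_{11} = g_{xx} is the row-1, column-1 entry of the matrix.
g_{11} = x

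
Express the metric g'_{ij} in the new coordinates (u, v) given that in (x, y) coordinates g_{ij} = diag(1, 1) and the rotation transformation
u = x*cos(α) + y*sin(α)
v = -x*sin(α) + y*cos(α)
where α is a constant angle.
Invert the transformation: x = u*cos(α) - v*sin(α), y = u*sin(α) + v*cos(α)
g'_{ij} = (∂x^k/∂x'^i)(∂x^l/∂x'^j) g_{kl}; with g_{kl} = δ_{kl} this is Σ_k (∂x^k/∂x'^i)(∂x^k/∂x'^j).
Jacobian: ∂x/∂u = cos(α), ∂x/∂v = -sin(α), ∂y/∂u = sin(α), ∂y/∂v = cos(α)
g'_{uu} = (cos(α))(cos(α)) + (sin(α))(sin(α)) = 1
g'_{uv} = (cos(α))(-sin(α)) + (sin(α))(cos(α)) = 0
g'_{vv} = (-sin(α))(-sin(α)) + (cos(α))(cos(α)) = 1
g'_{ij} = diag(1, 1)
The Euclidean metric is invariant under rotations.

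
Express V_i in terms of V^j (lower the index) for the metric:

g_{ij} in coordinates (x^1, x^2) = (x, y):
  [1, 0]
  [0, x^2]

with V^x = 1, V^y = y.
V_i = g_{ij} V^j:
V_x = (1)(1) + (0)(y) = 1
V_y = (0)(1) + (x^2)(y) = x^2*y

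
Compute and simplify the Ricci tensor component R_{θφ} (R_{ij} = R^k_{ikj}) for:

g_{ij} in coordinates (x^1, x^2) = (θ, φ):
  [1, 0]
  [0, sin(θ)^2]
Non-zero Christoffel symbols (Γ^k_{ij} = Γ^k_{ji}):
Γ^θ_{φ φ} = -sin(2*θ)/2
Γ^φ_{θ φ} = 1/tan(θ)
R^θ_{θ θ φ} = 0 (a repeated index in an antisymmetric pair)
R^φ_{θ φ φ} = 0 (a repeated index in an antisymmetric pair)
R_{θφ} = R^θ_{θ θ φ} + R^φ_{θ φ φ} = (0) + (0) = 0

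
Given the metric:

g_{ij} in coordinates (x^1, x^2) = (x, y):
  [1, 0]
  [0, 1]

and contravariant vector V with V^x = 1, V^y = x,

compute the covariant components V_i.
V_i = g_{ij} V^j:
V_x = (1)(1) + (0)(x) = 1
V_y = (0)(1) + (1)(x) = x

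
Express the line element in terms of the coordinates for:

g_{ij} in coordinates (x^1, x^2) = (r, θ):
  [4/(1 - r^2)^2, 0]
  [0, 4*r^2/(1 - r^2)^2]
ds^2 = g_{ij} dx^i dx^j; only the non-zero components contribute.
ds^2 = (4/(1 - r^2)^2) dr^2 + (4*r^2/(1 - r^2)^2) dθ^2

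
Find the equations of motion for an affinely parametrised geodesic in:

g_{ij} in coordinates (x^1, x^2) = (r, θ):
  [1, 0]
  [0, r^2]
Geodesic equation: d^2x^k/dλ^2 + Γ^k_{ij} (dx^i/dλ)(dx^j/dλ) = 0.
Non-zero Christoffel symbols:
Γ^r_{θ θ} = -r
Γ^θ_{r θ} = 1/r
Substituting (the symmetric pair Γ^k_{ij}, Γ^k_{ji} combines into a factor 2):
d^2r/dλ^2 - r (dθ/dλ)^2 = 0
d^2θ/dλ^2 + (2/r) (dr/dλ)(dθ/dλ) = 0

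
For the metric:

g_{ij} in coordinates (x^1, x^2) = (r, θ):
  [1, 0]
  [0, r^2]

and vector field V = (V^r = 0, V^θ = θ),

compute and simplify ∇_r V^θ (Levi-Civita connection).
Non-zero Christoffel symbols:
Γ^r_{θ θ} = -r
Γ^θ_{r θ} = 1/r
∇_r V^θ = ∂_r V^θ + Γ^θ_{r j} V^j
  = (0) + (0)(0) + (1/r)(θ)
  = θ/r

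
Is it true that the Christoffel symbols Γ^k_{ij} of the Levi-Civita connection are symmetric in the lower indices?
The Levi-Civita connection is torsion-free, which is exactly Γ^k_{ij} = Γ^k_{ji}.
Yes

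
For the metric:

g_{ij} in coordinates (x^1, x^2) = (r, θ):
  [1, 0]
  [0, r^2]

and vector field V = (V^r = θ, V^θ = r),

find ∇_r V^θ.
Non-zero Christoffel symbols:
Γ^r_{θ θ} = -r
Γ^θ_{r θ} = 1/r
∇_r V^θ = ∂_r V^θ + Γ^θ_{r j} V^j
  = (1) + (0)(θ) + (1/r)(r)
  = 2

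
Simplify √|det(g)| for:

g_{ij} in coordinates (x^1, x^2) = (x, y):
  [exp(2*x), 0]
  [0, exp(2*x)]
det(g) = exp(4*x)
√|det(g)| = exp(2*x)
Volume element: dV = exp(2*x) dx dy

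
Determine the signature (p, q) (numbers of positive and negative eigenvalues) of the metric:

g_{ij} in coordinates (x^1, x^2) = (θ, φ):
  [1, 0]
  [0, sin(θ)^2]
The metric is diagonal, so its eigenvalues are the diagonal entries: 1, sin(θ)^2 (at a generic point, where coordinate-dependent entries are positive).
2 positive, 0 negative.
(2, 0) - Riemannian (positive definite)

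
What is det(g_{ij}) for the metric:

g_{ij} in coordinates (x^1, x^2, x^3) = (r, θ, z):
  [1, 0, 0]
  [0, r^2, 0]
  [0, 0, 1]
Diagonal metric: det(g) = g_{11}·g_{22}·g_{33}
= (1)·(r^2)·(1)
det(g) = r^2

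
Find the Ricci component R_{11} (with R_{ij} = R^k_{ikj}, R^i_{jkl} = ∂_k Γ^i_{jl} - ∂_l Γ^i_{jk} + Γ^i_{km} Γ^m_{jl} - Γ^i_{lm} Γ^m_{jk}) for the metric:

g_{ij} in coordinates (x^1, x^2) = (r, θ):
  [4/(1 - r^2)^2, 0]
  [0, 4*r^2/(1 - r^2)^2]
Non-zero Christoffel symbols (Γ^k_{ij} = Γ^k_{ji}):
Γ^r_{r r} = 2*r/(1 - r^2)
Γ^r_{θ θ} = (r^3 + r)/(r^2 - 1)
Γ^θ_{r θ} = (-r^2 - 1)/(r^3 - r)
R^r_{r r r} = 0 (a repeated index in an antisymmetric pair)
R^θ_{r θ r} = ∂_θ Γ^θ_{r r} - ∂_r Γ^θ_{r θ} + Γ^θ_{θ m} Γ^m_{r r} - Γ^θ_{r m} Γ^m_{r θ}
  = (0) - ((r^4 + 4*r^2 - 1)/(r^3 - r)^2) + (2*(r^2 + 1)/(r^2 - 1)^2) - ((r^2 + 1)^2/(r^3 - r)^2) = -4/(r^2 - 1)^2
R_{rr} = R^r_{r r r} + R^θ_{r θ r} = (0) + (-4/(r^2 - 1)^2) = -4/(r^2 - 1)^2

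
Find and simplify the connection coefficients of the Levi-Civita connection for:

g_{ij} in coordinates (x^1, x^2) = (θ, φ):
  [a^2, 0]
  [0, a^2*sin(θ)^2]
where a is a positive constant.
Using Γ^k_{ij} = (1/2) g^{km} (∂_i g_{mj} + ∂_j g_{mi} - ∂_m g_{ij}); the metric is diagonal, so only the m = k term contributes.
Non-zero symbols (using the symmetry Γ^k_{ij} = Γ^k_{ji}):
Γ^θ_{φ φ} = (1/2) g^{θθ} (∂_φ g_{θφ} + ∂_φ g_{θφ} - ∂_θ g_{φφ}) = (1/2)(1/a^2)((0) + (0) - (a^2*sin(2*θ))) = -sin(2*θ)/2
Γ^φ_{θ φ} = (1/2) g^{φφ} (∂_θ g_{φφ} + ∂_φ g_{φθ} - ∂_φ g_{θφ}) = (1/2)(1/(a^2*sin(θ)^2))((a^2*sin(2*θ)) + (0) - (0)) = 1/tan(θ)
All other Christoffel symbols are zero.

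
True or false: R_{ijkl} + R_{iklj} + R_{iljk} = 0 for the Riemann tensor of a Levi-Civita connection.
This is the first (algebraic) Bianchi identity.
True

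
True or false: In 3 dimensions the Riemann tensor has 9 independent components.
n^2(n^2-1)/12 = 9·8/12 = 6 independent components for n = 3.
False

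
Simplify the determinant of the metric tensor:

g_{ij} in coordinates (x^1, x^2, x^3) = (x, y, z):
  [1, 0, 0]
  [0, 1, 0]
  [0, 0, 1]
Diagonal metric: det(g) = g_{11}·g_{22}·g_{33}
= (1)·(1)·(1)
det(g) = 1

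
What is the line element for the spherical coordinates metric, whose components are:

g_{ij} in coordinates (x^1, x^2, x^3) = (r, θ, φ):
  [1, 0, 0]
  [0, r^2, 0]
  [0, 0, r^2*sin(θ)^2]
ds^2 = g_{ij} dx^i dx^j; only the non-zero components contribute.
ds^2 = dr^2 + r^2 dθ^2 + r^2*sin(θ)^2 dφ^2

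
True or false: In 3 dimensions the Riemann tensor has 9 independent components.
n^2(n^2-1)/12 = 9·8/12 = 6 independent components for n = 3.
False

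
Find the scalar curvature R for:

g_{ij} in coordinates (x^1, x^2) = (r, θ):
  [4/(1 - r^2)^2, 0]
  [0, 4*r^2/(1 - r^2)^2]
Non-zero Christoffel symbols (Γ^k_{ij} = Γ^k_{ji}):
Γ^r_{r r} = 2*r/(1 - r^2)
Γ^r_{θ θ} = (r^3 + r)/(r^2 - 1)
Γ^θ_{r θ} = (-r^2 - 1)/(r^3 - r)
Ricci tensor (R_{ij} = R^k_{ikj}): R_{rr} = -4/(r^2 - 1)^2, R_{rθ} = 0, R_{θθ} = -4*r^2/(r^2 - 1)^2
Inverse metric: g^{rr} = (1 - r^2)^2/4, g^{θθ} = (1 - r^2)^2/(4*r^2)
R = g^{ij} R_{ij} = ((1 - r^2)^2/4)(-4/(r^2 - 1)^2) + ((1 - r^2)^2/(4*r^2))(-4*r^2/(r^2 - 1)^2) = -2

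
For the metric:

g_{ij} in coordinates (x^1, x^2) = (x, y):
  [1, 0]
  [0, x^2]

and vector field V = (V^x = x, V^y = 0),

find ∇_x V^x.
Non-zero Christoffel symbols:
Γ^x_{y y} = -x
Γ^y_{x y} = 1/x
∇_x V^x = ∂_x V^x + Γ^x_{x j} V^j
  = (1) + (0)(x) + (0)(0)
  = 1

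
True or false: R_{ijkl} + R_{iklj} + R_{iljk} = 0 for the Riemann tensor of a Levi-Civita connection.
This is the first (algebraic) Bianchi identity.
True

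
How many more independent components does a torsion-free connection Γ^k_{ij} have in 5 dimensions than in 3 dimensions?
Independent components in n dimensions: n × n(n+1)/2 = n^2(n+1)/2.
5D: 5 × 15 = 75
3D: 3 × 6 = 18
Difference = 75 - 18 = 57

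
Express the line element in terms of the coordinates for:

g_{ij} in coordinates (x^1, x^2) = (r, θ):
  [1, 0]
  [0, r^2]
ds^2 = g_{ij} dx^i dx^j; only the non-zero components contribute.
ds^2 = dr^2 + r^2 dθ^2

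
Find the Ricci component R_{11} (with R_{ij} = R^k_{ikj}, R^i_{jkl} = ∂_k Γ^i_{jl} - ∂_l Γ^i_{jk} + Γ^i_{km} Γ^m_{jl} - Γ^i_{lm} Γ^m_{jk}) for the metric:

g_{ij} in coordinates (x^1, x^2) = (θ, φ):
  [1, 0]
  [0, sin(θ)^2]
Non-zero Christoffel symbols (Γ^k_{ij} = Γ^k_{ji}):
Γ^θ_{φ φ} = -sin(2*θ)/2
Γ^φ_{θ φ} = 1/tan(θ)
R^θ_{θ θ θ} = 0 (a repeated index in an antisymmetric pair)
R^φ_{θ φ θ} = ∂_φ Γ^φ_{θ θ} - ∂_θ Γ^φ_{θ φ} + Γ^φ_{φ m} Γ^m_{θ θ} - Γ^φ_{θ m} Γ^m_{θ φ}
  = (0) - (-1/sin(θ)^2) + (0) - (1/tan(θ)^2) = 1
R_{θθ} = R^θ_{θ θ θ} + R^φ_{θ φ θ} = (0) + (1) = 1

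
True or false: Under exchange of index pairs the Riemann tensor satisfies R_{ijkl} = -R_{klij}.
The pair-exchange symmetry has a plus sign: R_{ijkl} = +R_{klij}.
False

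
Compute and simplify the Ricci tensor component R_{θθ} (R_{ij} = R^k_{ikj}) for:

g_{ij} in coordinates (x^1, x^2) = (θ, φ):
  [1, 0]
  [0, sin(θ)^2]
Non-zero Christoffel symbols (Γ^k_{ij} = Γ^k_{ji}):
Γ^θ_{φ φ} = -sin(2*θ)/2
Γ^φ_{θ φ} = 1/tan(θ)
R^θ_{θ θ θ} = 0 (a repeated index in an antisymmetric pair)
R^φ_{θ φ θ} = ∂_φ Γ^φ_{θ θ} - ∂_θ Γ^φ_{θ φ} + Γ^φ_{φ m} Γ^m_{θ θ} - Γ^φ_{θ m} Γ^m_{θ φ}
  = (0) - (-1/sin(θ)^2) + (0) - (1/tan(θ)^2) = 1
R_{θθ} = R^θ_{θ θ θ} + R^φ_{θ φ θ} = (0) + (1) = 1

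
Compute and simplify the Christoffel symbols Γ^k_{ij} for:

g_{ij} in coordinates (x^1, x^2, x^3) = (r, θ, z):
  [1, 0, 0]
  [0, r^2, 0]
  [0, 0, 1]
Using Γ^k_{ij} = (1/2) g^{km} (∂_i g_{mj} + ∂_j g_{mi} - ∂_m g_{ij}); the metric is diagonal, so only the m = k term contributes.
Non-zero symbols (using the symmetry Γ^k_{ij} = Γ^k_{ji}):
Γ^r_{θ θ} = (1/2) g^{rr} (∂_θ g_{rθ} + ∂_θ g_{rθ} - ∂_r g_{θθ}) = (1/2)(1)((0) + (0) - (2*r)) = -r
Γ^θ_{r θ} = (1/2) g^{θθ} (∂_r g_{θθ} + ∂_θ g_{θr} - ∂_θ g_{rθ}) = (1/2)(1/r^2)((2*r) + (0) - (0)) = 1/r
All other Christoffel symbols are zero.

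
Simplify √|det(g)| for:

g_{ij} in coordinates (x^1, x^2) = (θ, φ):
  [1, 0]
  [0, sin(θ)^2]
det(g) = sin(θ)^2
√|det(g)| = sin(θ) (taking 0 < θ < π so that |sin(θ)| = sin(θ))
Volume element: dV = sin(θ) dθ dφ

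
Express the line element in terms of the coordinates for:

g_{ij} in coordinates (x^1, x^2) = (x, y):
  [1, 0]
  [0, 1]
ds^2 = g_{ij} dx^i dx^j; only the non-zero components contribute.
ds^2 = dx^2 + dy^2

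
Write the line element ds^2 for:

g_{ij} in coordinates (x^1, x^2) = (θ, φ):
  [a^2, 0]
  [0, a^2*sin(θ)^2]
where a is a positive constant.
ds^2 = g_{ij} dx^i dx^j; only the non-zero components contribute.
ds^2 = a^2 dθ^2 + a^2*sin(θ)^2 dφ^2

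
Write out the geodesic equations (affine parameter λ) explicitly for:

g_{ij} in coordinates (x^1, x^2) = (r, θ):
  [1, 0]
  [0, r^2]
Geodesic equation: d^2x^k/dλ^2 + Γ^k_{ij} (dx^i/dλ)(dx^j/dλ) = 0.
Non-zero Christoffel symbols:
Γ^r_{θ θ} = -r
Γ^θ_{r θ} = 1/r
Substituting (the symmetric pair Γ^k_{ij}, Γ^k_{ji} combines into a factor 2):
d^2r/dλ^2 - r (dθ/dλ)^2 = 0
d^2θ/dλ^2 + (2/r) (dr/dλ)(dθ/dλ) = 0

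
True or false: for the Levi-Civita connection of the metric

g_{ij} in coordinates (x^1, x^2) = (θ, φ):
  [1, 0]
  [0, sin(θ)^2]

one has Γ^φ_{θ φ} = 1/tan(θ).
Γ^φ_{θ φ} = (1/2) g^{φφ} (∂_θ g_{φφ} + ∂_φ g_{φθ} - ∂_φ g_{θφ}) = (1/2)(1/sin(θ)^2)((sin(2*θ)) + (0) - (0)) = 1/tan(θ)
This equals the proposed value 1/tan(θ).
True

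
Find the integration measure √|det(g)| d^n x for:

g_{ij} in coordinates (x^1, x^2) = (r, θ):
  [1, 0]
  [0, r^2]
det(g) = r^2
√|det(g)| = r
Volume element: dV = r dr dθ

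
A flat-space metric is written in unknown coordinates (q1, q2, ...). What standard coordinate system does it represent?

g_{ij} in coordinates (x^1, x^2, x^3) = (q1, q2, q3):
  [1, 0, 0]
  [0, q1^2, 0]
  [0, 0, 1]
The line element ds^2 = dq1^2 + q1^2 dq2^2 + dq3^2 is dr^2 + r^2 dθ^2 + dz^2 with q1 = r, q2 = θ, q3 = z.
cylindrical coordinates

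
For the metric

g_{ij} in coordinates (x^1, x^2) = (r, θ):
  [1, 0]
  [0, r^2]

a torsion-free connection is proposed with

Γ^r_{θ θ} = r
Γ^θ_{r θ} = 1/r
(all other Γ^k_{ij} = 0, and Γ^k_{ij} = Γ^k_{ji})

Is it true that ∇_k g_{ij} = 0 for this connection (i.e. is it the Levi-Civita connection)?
Using ∇_k g_{ij} = ∂_k g_{ij} - Γ^m_{ki} g_{mj} - Γ^m_{kj} g_{im}:
∇_θ g_{rθ} = (0) - (r) - (r) = -2*r ≠ 0
So the connection is not metric compatible (it is not the Levi-Civita connection).
No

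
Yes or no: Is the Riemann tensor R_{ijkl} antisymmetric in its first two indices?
R_{ijkl} = -R_{jikl} (follows from metric compatibility).
Yes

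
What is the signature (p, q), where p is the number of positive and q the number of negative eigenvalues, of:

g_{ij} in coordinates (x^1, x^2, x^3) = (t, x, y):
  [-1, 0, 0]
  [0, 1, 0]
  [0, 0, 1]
The metric is diagonal, so its eigenvalues are the diagonal entries: -1, 1, 1 (at a generic point, where coordinate-dependent entries are positive).
2 positive, 1 negative.
(2, 1) - Lorentzian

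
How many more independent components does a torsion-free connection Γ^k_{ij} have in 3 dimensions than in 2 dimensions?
Independent components in n dimensions: n × n(n+1)/2 = n^2(n+1)/2.
3D: 3 × 6 = 18
2D: 2 × 3 = 6
Difference = 18 - 6 = 12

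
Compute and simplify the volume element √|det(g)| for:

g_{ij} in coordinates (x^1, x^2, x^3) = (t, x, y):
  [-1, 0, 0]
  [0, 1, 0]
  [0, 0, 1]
det(g) = -1
√|det(g)| = 1
Volume element: dV = 1 dt dx dy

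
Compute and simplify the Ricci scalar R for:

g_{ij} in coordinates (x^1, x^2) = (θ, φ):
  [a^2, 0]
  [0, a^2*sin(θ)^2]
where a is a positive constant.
Non-zero Christoffel symbols (Γ^k_{ij} = Γ^k_{ji}):
Γ^θ_{φ φ} = -sin(2*θ)/2
Γ^φ_{θ φ} = 1/tan(θ)
Ricci tensor (R_{ij} = R^k_{ikj}): R_{θθ} = 1, R_{θφ} = 0, R_{φφ} = sin(θ)^2
Inverse metric: g^{θθ} = 1/a^2, g^{φφ} = 1/(a^2*sin(θ)^2)
R = g^{ij} R_{ij} = (1/a^2)(1) + (1/(a^2*sin(θ)^2))(sin(θ)^2) = 2/a^2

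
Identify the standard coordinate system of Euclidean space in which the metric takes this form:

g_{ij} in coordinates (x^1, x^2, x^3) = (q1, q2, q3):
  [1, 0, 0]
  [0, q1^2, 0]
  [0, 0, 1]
The line element ds^2 = dq1^2 + q1^2 dq2^2 + dq3^2 is dr^2 + r^2 dθ^2 + dz^2 with q1 = r, q2 = θ, q3 = z.
cylindrical coordinates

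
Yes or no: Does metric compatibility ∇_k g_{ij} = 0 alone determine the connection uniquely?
One also needs vanishing torsion; metric compatibility plus torsion-freeness singles out the Levi-Civita connection.
No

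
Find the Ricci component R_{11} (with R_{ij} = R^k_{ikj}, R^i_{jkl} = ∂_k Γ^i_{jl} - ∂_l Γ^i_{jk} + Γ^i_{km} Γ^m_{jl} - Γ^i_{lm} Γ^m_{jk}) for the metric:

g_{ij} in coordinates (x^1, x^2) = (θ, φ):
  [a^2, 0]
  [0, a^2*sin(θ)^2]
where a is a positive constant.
Non-zero Christoffel symbols (Γ^k_{ij} = Γ^k_{ji}):
Γ^θ_{φ φ} = -sin(2*θ)/2
Γ^φ_{θ φ} = 1/tan(θ)
R^θ_{θ θ θ} = 0 (a repeated index in an antisymmetric pair)
R^φ_{θ φ θ} = ∂_φ Γ^φ_{θ θ} - ∂_θ Γ^φ_{θ φ} + Γ^φ_{φ m} Γ^m_{θ θ} - Γ^φ_{θ m} Γ^m_{θ φ}
  = (0) - (-1/sin(θ)^2) + (0) - (1/tan(θ)^2) = 1
R_{θθ} = R^θ_{θ θ θ} + R^φ_{θ φ θ} = (0) + (1) = 1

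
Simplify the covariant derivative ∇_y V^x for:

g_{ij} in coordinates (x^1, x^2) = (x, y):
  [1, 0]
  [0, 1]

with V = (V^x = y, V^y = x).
All Christoffel symbols are zero.
∇_y V^x = ∂_y V^x + Γ^x_{y j} V^j
  = (1) + (0)(y) + (0)(x)
  = 1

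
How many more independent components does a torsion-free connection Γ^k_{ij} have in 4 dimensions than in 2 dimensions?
Independent components in n dimensions: n × n(n+1)/2 = n^2(n+1)/2.
4D: 4 × 10 = 40
2D: 2 × 3 = 6
Difference = 40 - 6 = 34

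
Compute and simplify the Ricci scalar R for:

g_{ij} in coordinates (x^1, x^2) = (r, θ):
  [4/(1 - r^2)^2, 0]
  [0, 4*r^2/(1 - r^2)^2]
Non-zero Christoffel symbols (Γ^k_{ij} = Γ^k_{ji}):
Γ^r_{r r} = 2*r/(1 - r^2)
Γ^r_{θ θ} = (r^3 + r)/(r^2 - 1)
Γ^θ_{r θ} = (-r^2 - 1)/(r^3 - r)
Ricci tensor (R_{ij} = R^k_{ikj}): R_{rr} = -4/(r^2 - 1)^2, R_{rθ} = 0, R_{θθ} = -4*r^2/(r^2 - 1)^2
Inverse metric: g^{rr} = (1 - r^2)^2/4, g^{θθ} = (1 - r^2)^2/(4*r^2)
R = g^{ij} R_{ij} = ((1 - r^2)^2/4)(-4/(r^2 - 1)^2) + ((1 - r^2)^2/(4*r^2))(-4*r^2/(r^2 - 1)^2) = -2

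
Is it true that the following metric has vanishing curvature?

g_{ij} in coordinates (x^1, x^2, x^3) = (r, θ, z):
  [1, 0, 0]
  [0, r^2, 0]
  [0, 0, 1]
Non-zero Christoffel symbols:
Γ^r_{θ θ} = -r
Γ^θ_{r θ} = 1/r
Ricci tensor: R_{rr} = 0, R_{rθ} = 0, R_{rz} = 0, R_{θθ} = 0, R_{θz} = 0, R_{zz} = 0
All R_{ij} vanish; in 3 dimensions the Riemann tensor is fully determined by the Ricci tensor, so R^i_{jkl} = 0: the metric is flat (curvilinear coordinates on flat space).
Yes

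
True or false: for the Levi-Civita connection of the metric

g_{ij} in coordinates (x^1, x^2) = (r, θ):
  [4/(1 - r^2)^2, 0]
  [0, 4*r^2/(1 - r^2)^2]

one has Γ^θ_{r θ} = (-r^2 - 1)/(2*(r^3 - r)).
Γ^θ_{r θ} = (1/2) g^{θθ} (∂_r g_{θθ} + ∂_θ g_{θr} - ∂_θ g_{rθ}) = (1/2)((1 - r^2)^2/(4*r^2))((-8*(r^3 + r)/(r^2 - 1)^3) + (0) - (0)) = (-r^2 - 1)/(r^3 - r)
This differs from the proposed value (-r^2 - 1)/(2*(r^3 - r)).
False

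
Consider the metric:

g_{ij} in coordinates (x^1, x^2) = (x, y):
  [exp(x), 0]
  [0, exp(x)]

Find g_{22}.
With x^1 = x, x^2 = y, g_{22} = g_{yy} is the row-2, column-2 entry of the matrix.
g_{22} = exp(x)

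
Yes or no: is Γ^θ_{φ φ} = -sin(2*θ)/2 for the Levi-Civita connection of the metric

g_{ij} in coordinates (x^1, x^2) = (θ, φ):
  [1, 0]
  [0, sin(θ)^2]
Γ^θ_{φ φ} = (1/2) g^{θθ} (∂_φ g_{θφ} + ∂_φ g_{θφ} - ∂_θ g_{φφ}) = (1/2)(1)((0) + (0) - (sin(2*θ))) = -sin(2*θ)/2
This equals the proposed value -sin(2*θ)/2.
Yes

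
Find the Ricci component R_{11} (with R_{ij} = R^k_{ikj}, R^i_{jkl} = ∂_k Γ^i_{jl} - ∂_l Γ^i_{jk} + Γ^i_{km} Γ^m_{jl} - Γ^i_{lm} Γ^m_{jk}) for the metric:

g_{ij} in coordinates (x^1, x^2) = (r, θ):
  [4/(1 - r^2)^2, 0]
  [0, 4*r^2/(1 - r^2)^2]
Non-zero Christoffel symbols (Γ^k_{ij} = Γ^k_{ji}):
Γ^r_{r r} = 2*r/(1 - r^2)
Γ^r_{θ θ} = (r^3 + r)/(r^2 - 1)
Γ^θ_{r θ} = (-r^2 - 1)/(r^3 - r)
R^r_{r r r} = 0 (a repeated index in an antisymmetric pair)
R^θ_{r θ r} = ∂_θ Γ^θ_{r r} - ∂_r Γ^θ_{r θ} + Γ^θ_{θ m} Γ^m_{r r} - Γ^θ_{r m} Γ^m_{r θ}
  = (0) - ((r^4 + 4*r^2 - 1)/(r^3 - r)^2) + (2*(r^2 + 1)/(r^2 - 1)^2) - ((r^2 + 1)^2/(r^3 - r)^2) = -4/(r^2 - 1)^2
R_{rr} = R^r_{r r r} + R^θ_{r θ r} = (0) + (-4/(r^2 - 1)^2) = -4/(r^2 - 1)^2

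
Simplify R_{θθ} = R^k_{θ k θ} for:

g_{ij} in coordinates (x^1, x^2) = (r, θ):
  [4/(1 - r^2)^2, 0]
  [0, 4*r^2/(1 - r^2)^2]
Non-zero Christoffel symbols (Γ^k_{ij} = Γ^k_{ji}):
Γ^r_{r r} = 2*r/(1 - r^2)
Γ^r_{θ θ} = (r^3 + r)/(r^2 - 1)
Γ^θ_{r θ} = (-r^2 - 1)/(r^3 - r)
R^r_{θ r θ} = ∂_r Γ^r_{θ θ} - ∂_θ Γ^r_{θ r} + Γ^r_{r m} Γ^m_{θ θ} - Γ^r_{θ m} Γ^m_{θ r}
  = ((r^4 - 4*r^2 - 1)/(r^2 - 1)^2) - (0) + (-2*r^2*(r^2 + 1)/(r^2 - 1)^2) - (-(r^2 + 1)^2/(r^2 - 1)^2) = -4*r^2/(r^2 - 1)^2
R^θ_{θ θ θ} = 0 (a repeated index in an antisymmetric pair)
R_{θθ} = R^r_{θ r θ} + R^θ_{θ θ θ} = (-4*r^2/(r^2 - 1)^2) + (0) = -4*r^2/(r^2 - 1)^2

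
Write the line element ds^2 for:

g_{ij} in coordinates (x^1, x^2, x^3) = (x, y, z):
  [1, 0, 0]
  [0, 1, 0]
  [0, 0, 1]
ds^2 = g_{ij} dx^i dx^j; only the non-zero components contribute.
ds^2 = dx^2 + dy^2 + dz^2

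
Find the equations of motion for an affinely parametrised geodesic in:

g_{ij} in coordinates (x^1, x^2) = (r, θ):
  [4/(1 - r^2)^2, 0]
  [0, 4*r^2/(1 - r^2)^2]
Geodesic equation: d^2x^k/dλ^2 + Γ^k_{ij} (dx^i/dλ)(dx^j/dλ) = 0.
Non-zero Christoffel symbols:
Γ^r_{r r} = 2*r/(1 - r^2)
Γ^r_{θ θ} = (r^3 + r)/(r^2 - 1)
Γ^θ_{r θ} = (-r^2 - 1)/(r^3 - r)
Substituting (the symmetric pair Γ^k_{ij}, Γ^k_{ji} combines into a factor 2):
d^2r/dλ^2 + (2*r/(1 - r^2)) (dr/dλ)^2 + ((r^3 + r)/(r^2 - 1)) (dθ/dλ)^2 = 0
d^2θ/dλ^2 + ((-2*r^2 - 2)/(r^3 - r)) (dr/dλ)(dθ/dλ) = 0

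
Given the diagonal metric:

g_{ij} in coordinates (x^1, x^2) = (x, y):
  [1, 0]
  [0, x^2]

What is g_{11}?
With x^1 = x, x^2 = y, g_{11} = g_{xx} is the row-1, column-1 entry of the matrix.
g_{11} = 1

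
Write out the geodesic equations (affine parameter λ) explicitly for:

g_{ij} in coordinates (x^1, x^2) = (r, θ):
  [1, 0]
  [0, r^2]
Geodesic equation: d^2x^k/dλ^2 + Γ^k_{ij} (dx^i/dλ)(dx^j/dλ) = 0.
Non-zero Christoffel symbols:
Γ^r_{θ θ} = -r
Γ^θ_{r θ} = 1/r
Substituting (the symmetric pair Γ^k_{ij}, Γ^k_{ji} combines into a factor 2):
d^2r/dλ^2 - r (dθ/dλ)^2 = 0
d^2θ/dλ^2 + (2/r) (dr/dλ)(dθ/dλ) = 0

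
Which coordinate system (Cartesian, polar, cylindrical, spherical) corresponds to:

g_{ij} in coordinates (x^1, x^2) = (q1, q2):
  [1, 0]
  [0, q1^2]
The line element ds^2 = dq1^2 + q1^2 dq2^2 is dr^2 + r^2 dθ^2 with q1 = r, q2 = θ.
polar coordinates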